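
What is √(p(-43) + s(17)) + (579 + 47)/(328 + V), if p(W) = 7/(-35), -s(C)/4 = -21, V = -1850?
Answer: -313/761 + √2095/5 ≈ 8.7429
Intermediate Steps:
s(C) = 84 (s(C) = -4*(-21) = 84)
p(W) = -⅕ (p(W) = 7*(-1/35) = -⅕)
√(p(-43) + s(17)) + (579 + 47)/(328 + V) = √(-⅕ + 84) + (579 + 47)/(328 - 1850) = √(419/5) + 626/(-1522) = √2095/5 + 626*(-1/1522) = √2095/5 - 313/761 = -313/761 + √2095/5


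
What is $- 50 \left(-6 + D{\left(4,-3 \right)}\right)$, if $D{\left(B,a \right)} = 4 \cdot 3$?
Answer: $-300$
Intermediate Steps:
$D{\left(B,a \right)} = 12$
$- 50 \left(-6 + D{\left(4,-3 \right)}\right) = - 50 \left(-6 + 12\right) = \left(-50\right) 6 = -300$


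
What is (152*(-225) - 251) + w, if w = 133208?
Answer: 98757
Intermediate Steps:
(152*(-225) - 251) + w = (152*(-225) - 251) + 133208 = (-34200 - 251) + 133208 = -34451 + 133208 = 98757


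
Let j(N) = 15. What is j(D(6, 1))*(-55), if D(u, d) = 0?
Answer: -825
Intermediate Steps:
j(D(6, 1))*(-55) = 15*(-55) = -825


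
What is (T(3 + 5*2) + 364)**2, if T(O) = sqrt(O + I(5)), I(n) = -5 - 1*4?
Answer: 133956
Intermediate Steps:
I(n) = -9 (I(n) = -5 - 4 = -9)
T(O) = sqrt(-9 + O) (T(O) = sqrt(O - 9) = sqrt(-9 + O))
(T(3 + 5*2) + 364)**2 = (sqrt(-9 + (3 + 5*2)) + 364)**2 = (sqrt(-9 + (3 + 10)) + 364)**2 = (sqrt(-9 + 13) + 364)**2 = (sqrt(4) + 364)**2 = (2 + 364)**2 = 366**2 = 133956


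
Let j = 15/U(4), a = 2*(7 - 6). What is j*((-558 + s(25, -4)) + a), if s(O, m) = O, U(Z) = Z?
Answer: -7965/4 ≈ -1991.3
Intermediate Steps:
a = 2 (a = 2*1 = 2)
j = 15/4 ≈ 3.7500
j*((-558 + s(25, -4)) + a) = 15*((-558 + 25) + 2)/4 = 15*(-533 + 2)/4 = (15/4)*(-531) = -7965/4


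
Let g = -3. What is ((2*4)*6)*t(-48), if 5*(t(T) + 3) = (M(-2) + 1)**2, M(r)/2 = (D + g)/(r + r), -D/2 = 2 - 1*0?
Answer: 252/5 ≈ 50.400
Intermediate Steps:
D = -4 (D = -2*(2 - 1*0) = -2*(2 + 0) = -2*2 = -4)
M(r) = -7/r (M(r) = 2*((-4 - 3)/(r + r)) = 2*(-7*1/(2*r)) = 2*(-7/(2*r)) = -7/r)
t(T) = 21/20 (t(T) = -3 + (-7/(-2) + 1)**2/5 = -3 + (-7*(-1/2) + 1)**2/5 = -3 + (7/2 + 1)**2/5 = -3 + (9/2)**2/5 = -3 + (1/5)*(81/4) = -3 + 81/20 = 21/20)
((2*4)*6)*t(-48) = ((2*4)*6)*(21/20) = (8*6)*(21/20) = 48*(21/20) = 252/5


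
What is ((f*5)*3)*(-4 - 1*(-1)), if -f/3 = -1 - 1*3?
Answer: -540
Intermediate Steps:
f = 12 (f = -3*(-1 - 1*3) = -3*(-1 - 3) = -3*(-4) = 12)
((f*5)*3)*(-4 - 1*(-1)) = ((12*5)*3)*(-4 - 1*(-1)) = (60*3)*(-4 + 1) = 180*(-3) = -540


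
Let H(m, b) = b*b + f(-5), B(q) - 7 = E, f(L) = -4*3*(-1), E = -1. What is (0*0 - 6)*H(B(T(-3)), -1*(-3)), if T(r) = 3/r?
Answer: -126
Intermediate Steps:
f(L) = 12 (f(L) = -12*(-1) = 12)
B(q) = 6 (B(q) = 7 - 1 = 6)
H(m, b) = 12 + b**2 (H(m, b) = b*b + 12 = b**2 + 12 = 12 + b**2)
(0*0 - 6)*H(B(T(-3)), -1*(-3)) = (0*0 - 6)*(12 + (-1*(-3))**2) = (0 - 6)*(12 + 3**2) = -6*(12 + 9) = -6*21 = -126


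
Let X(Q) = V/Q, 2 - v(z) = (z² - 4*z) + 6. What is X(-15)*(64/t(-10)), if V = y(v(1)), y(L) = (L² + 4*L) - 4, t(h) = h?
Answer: -224/75 ≈ -2.9867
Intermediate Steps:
v(z) = -4 - z² + 4*z (v(z) = 2 - ((z² - 4*z) + 6) = 2 - (6 + z² - 4*z) = 2 + (-6 - z² + 4*z) = -4 - z² + 4*z)
y(L) = -4 + L² + 4*L
V = -7 (V = -4 + (-4 - 1*1² + 4*1)² + 4*(-4 - 1*1² + 4*1) = -4 + (-4 - 1*1 + 4)² + 4*(-4 - 1*1 + 4) = -4 + (-4 - 1 + 4)² + 4*(-4 - 1 + 4) = -4 + (-1)² + 4*(-1) = -4 + 1 - 4 = -7)
X(Q) = -7/Q
X(-15)*(64/t(-10)) = (-7/(-15))*(64/(-10)) = (-7*(-1/15))*(64*(-⅒)) = (7/15)*(-32/5) = -224/75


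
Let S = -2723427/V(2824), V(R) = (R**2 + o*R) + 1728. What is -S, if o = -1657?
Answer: 129687/157016 ≈ 0.82595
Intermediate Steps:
V(R) = 1728 + R**2 - 1657*R (V(R) = (R**2 - 1657*R) + 1728 = 1728 + R**2 - 1657*R)
S = -129687/157016 (S = -2723427/(1728 + 2824**2 - 1657*2824) = -2723427/(1728 + 7974976 - 4679368) = -2723427/3297336 = -2723427*1/3297336 = -129687/157016 ≈ -0.82595)
-S = -1*(-129687/157016) = 129687/157016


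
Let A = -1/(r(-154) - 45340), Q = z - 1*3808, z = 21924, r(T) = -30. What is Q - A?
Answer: 821922919/45370 ≈ 18116.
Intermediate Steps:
Q = 18116 (Q = 21924 - 1*3808 = 21924 - 3808 = 18116)
A = 1/45370 (A = -1/(-30 - 45340) = -1/(-45370) = -1*(-1/45370) = 1/45370 ≈ 2.2041e-5)
Q - A = 18116 - 1*1/45370 = 18116 - 1/45370 = 821922919/45370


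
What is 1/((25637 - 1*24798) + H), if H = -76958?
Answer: -1/76119 ≈ -1.3137e-5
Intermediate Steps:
1/((25637 - 1*24798) + H) = 1/((25637 - 1*24798) - 76958) = 1/((25637 - 24798) - 76958) = 1/(839 - 76958) = 1/(-76119) = -1/76119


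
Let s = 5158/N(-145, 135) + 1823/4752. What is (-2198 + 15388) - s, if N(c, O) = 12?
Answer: 60634489/4752 ≈ 12760.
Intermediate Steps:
s = 2044391/4752 (s = 5158/12 + 1823/4752 = 5158*(1/12) + 1823*(1/4752) = 2579/6 + 1823/4752 = 2044391/4752 ≈ 430.22)
(-2198 + 15388) - s = (-2198 + 15388) - 1*2044391/4752 = 13190 - 2044391/4752 = 60634489/4752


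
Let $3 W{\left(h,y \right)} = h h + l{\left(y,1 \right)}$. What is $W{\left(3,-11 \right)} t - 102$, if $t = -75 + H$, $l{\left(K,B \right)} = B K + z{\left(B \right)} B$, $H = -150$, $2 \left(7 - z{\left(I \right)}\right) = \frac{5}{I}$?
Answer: $- \frac{579}{2} \approx -289.5$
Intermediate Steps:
$z{\left(I \right)} = 7 - \frac{5}{2 I}$ ($z{\left(I \right)} = 7 - \frac{5 \frac{1}{I}}{2} = 7 - \frac{5}{2 I}$)
$l{\left(K,B \right)} = B K + B \left(7 - \frac{5}{2 B}\right)$ ($l{\left(K,B \right)} = B K + \left(7 - \frac{5}{2 B}\right) B = B K + B \left(7 - \frac{5}{2 B}\right)$)
$W{\left(h,y \right)} = \frac{3}{2} + \frac{y}{3} + \frac{h^{2}}{3}$ ($W{\left(h,y \right)} = \frac{h h + \left(- \frac{5}{2} + 7 \cdot 1 + 1 y\right)}{3} = \frac{h^{2} + \left(- \frac{5}{2} + 7 + y\right)}{3} = \frac{h^{2} + \left(\frac{9}{2} + y\right)}{3} = \frac{\frac{9}{2} + y + h^{2}}{3} = \frac{3}{2} + \frac{y}{3} + \frac{h^{2}}{3}$)
$t = -225$ ($t = -75 - 150 = -225$)
$W{\left(3,-11 \right)} t - 102 = \left(\frac{3}{2} + \frac{1}{3} \left(-11\right) + \frac{3^{2}}{3}\right) \left(-225\right) - 102 = \left(\frac{3}{2} - \frac{11}{3} + \frac{1}{3} \cdot 9\right) \left(-225\right) - 102 = \left(\frac{3}{2} - \frac{11}{3} + 3\right) \left(-225\right) - 102 = \frac{5}{6} \left(-225\right) - 102 = - \frac{375}{2} - 102 = - \frac{579}{2}$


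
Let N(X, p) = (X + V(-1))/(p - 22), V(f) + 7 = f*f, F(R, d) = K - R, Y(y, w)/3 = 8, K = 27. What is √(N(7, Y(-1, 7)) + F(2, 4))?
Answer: √102/2 ≈ 5.0498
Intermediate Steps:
Y(y, w) = 24 (Y(y, w) = 3*8 = 24)
F(R, d) = 27 - R
V(f) = -7 + f² (V(f) = -7 + f*f = -7 + f²)
N(X, p) = (-6 + X)/(-22 + p) (N(X, p) = (X + (-7 + (-1)²))/(p - 22) = (X + (-7 + 1))/(-22 + p) = (X - 6)/(-22 + p) = (-6 + X)/(-22 + p))
√(N(7, Y(-1, 7)) + F(2, 4)) = √((-6 + 7)/(-22 + 24) + (27 - 1*2)) = √(1/2 + (27 - 2)) = √((½)*1 + 25) = √(½ + 25) = √(51/2) = √102/2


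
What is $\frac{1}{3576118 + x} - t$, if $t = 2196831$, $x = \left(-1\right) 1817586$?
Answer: $- \frac{3863197612091}{1758532} \approx -2.1968 \cdot 10^{6}$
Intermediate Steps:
$x = -1817586$
$\frac{1}{3576118 + x} - t = \frac{1}{3576118 - 1817586} - 2196831 = \frac{1}{1758532} - 2196831 = - \frac{3863197612091}{1758532}$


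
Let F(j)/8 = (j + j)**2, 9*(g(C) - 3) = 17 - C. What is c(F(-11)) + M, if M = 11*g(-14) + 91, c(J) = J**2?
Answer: 134932913/9 ≈ 1.4993e+7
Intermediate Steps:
g(C) = 44/9 - C/9 (g(C) = 3 + (17 - C)/9 = 3 + (17/9 - C/9) = 44/9 - C/9)
F(j) = 32*j**2 (F(j) = 8*(j + j)**2 = 8*(2*j)**2 = 8*(4*j**2) = 32*j**2)
M = 1457/9 (M = 11*(44/9 - 1/9*(-14)) + 91 = 11*(44/9 + 14/9) + 91 = 11*(58/9) + 91 = 638/9 + 91 = 1457/9 ≈ 161.89)
c(F(-11)) + M = (32*(-11)**2)**2 + 1457/9 = (32*121)**2 + 1457/9 = 3872**2 + 1457/9 = 14992384 + 1457/9 = 134932913/9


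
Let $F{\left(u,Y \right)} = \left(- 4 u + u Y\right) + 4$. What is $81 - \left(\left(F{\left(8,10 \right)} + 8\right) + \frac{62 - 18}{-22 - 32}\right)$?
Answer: $\frac{589}{27} \approx 21.815$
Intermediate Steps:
$F{\left(u,Y \right)} = 4 - 4 u + Y u$ ($F{\left(u,Y \right)} = \left(- 4 u + Y u\right) + 4 = 4 - 4 u + Y u$)
$81 - \left(\left(F{\left(8,10 \right)} + 8\right) + \frac{62 - 18}{-22 - 32}\right) = 81 - \left(\left(\left(4 - 32 + 10 \cdot 8\right) + 8\right) + \frac{62 - 18}{-22 - 32}\right) = 81 - \left(\left(\left(4 - 32 + 80\right) + 8\right) + \frac{44}{-54}\right) = 81 - \left(\left(52 + 8\right) + 44 \left(- \frac{1}{54}\right)\right) = 81 - \left(60 - \frac{22}{27}\right) = 81 - \frac{1598}{27} = \frac{589}{27}$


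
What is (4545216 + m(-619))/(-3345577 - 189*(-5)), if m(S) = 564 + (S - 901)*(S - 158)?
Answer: -1431705/836158 ≈ -1.7122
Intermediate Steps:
m(S) = 564 + (-901 + S)*(-158 + S)
(4545216 + m(-619))/(-3345577 - 189*(-5)) = (4545216 + (142922 + (-619)**2 - 1059*(-619)))/(-3345577 - 189*(-5)) = (4545216 + (142922 + 383161 + 655521))/(-3345577 + 945) = (4545216 + 1181604)/(-3344632) = 5726820*(-1/3344632) = -1431705/836158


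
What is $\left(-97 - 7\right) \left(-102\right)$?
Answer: $10608$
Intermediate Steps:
$\left(-97 - 7\right) \left(-102\right) = \left(-104\right) \left(-102\right) = 10608$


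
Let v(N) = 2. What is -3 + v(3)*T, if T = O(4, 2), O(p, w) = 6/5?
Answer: -3/5 ≈ -0.60000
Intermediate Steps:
O(p, w) = 6/5 (O(p, w) = 6*(1/5) = 6/5)
T = 6/5 ≈ 1.2000
-3 + v(3)*T = -3 + 2*(6/5) = -3 + 12/5 = -3/5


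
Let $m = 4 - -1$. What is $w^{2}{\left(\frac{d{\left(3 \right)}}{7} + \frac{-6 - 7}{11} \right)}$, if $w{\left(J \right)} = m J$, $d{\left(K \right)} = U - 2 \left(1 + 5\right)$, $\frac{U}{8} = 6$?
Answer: $\frac{2325625}{5929} \approx 392.25$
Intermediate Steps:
$U = 48$ ($U = 8 \cdot 6 = 48$)
$d{\left(K \right)} = 36$ ($d{\left(K \right)} = 48 - 2 \left(1 + 5\right) = 48 - 12 = 36$)
$m = 5$ ($m = 4 + 1 = 5$)
$w{\left(J \right)} = 5 J$
$w^{2}{\left(\frac{d{\left(3 \right)}}{7} + \frac{-6 - 7}{11} \right)} = \left(5 \left(\frac{36}{7} + \frac{-6 - 7}{11}\right)\right)^{2} = \left(5 \left(36 \cdot \frac{1}{7} + \left(-6 - 7\right) \frac{1}{11}\right)\right)^{2} = \left(5 \left(\frac{36}{7} - \frac{13}{11}\right)\right)^{2} = \left(5 \cdot \frac{305}{77}\right)^{2} = \left(\frac{1525}{77}\right)^{2} = \frac{2325625}{5929}$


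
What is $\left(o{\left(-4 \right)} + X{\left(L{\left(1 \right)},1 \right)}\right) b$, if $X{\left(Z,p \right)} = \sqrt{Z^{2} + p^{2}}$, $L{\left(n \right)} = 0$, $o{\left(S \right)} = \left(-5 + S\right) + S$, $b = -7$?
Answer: $84$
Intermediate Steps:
$o{\left(S \right)} = -5 + 2 S$
$\left(o{\left(-4 \right)} + X{\left(L{\left(1 \right)},1 \right)}\right) b = \left(\left(-5 + 2 \left(-4\right)\right) + \sqrt{0^{2} + 1^{2}}\right) \left(-7\right) = \left(\left(-5 - 8\right) + \sqrt{0 + 1}\right) \left(-7\right) = \left(-13 + \sqrt{1}\right) \left(-7\right) = \left(-13 + 1\right) \left(-7\right) = \left(-12\right) \left(-7\right) = 84$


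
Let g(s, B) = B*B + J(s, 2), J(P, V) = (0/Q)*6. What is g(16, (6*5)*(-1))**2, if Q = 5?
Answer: 810000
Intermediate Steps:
J(P, V) = 0 (J(P, V) = (0/5)*6 = (0*(1/5))*6 = 0*6 = 0)
g(s, B) = B**2 (g(s, B) = B*B + 0 = B**2 + 0 = B**2)
g(16, (6*5)*(-1))**2 = (((6*5)*(-1))**2)**2 = ((30*(-1))**2)**2 = ((-30)**2)**2 = 900**2 = 810000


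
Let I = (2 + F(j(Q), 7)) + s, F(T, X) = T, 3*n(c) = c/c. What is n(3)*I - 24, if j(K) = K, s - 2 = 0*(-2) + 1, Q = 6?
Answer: -61/3 ≈ -20.333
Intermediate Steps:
n(c) = 1/3 (n(c) = (c/c)/3 = (1/3)*1 = 1/3)
s = 3 (s = 2 + (0*(-2) + 1) = 2 + (0 + 1) = 2 + 1 = 3)
I = 11 (I = (2 + 6) + 3 = 8 + 3 = 11)
n(3)*I - 24 = (1/3)*11 - 24 = 11/3 - 24 = -61/3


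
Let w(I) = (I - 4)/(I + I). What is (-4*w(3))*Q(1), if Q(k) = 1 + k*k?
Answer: 4/3 ≈ 1.3333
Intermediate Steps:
Q(k) = 1 + k²
w(I) = (-4 + I)/(2*I) (w(I) = (-4 + I)/((2*I)) = (-4 + I)*(1/(2*I)) = (-4 + I)/(2*I))
(-4*w(3))*Q(1) = (-2*(-4 + 3)/3)*(1 + 1²) = (-2*(-1)/3)*(1 + 1) = -4*(-⅙)*2 = (⅔)*2 = 4/3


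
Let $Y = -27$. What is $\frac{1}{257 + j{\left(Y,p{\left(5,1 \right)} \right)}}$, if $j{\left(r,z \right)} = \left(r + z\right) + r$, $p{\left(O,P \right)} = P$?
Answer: $\frac{1}{204} \approx 0.004902$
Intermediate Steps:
$j{\left(r,z \right)} = z + 2 r$
$\frac{1}{257 + j{\left(Y,p{\left(5,1 \right)} \right)}} = \frac{1}{257 + \left(1 + 2 \left(-27\right)\right)} = \frac{1}{257 + \left(1 - 54\right)} = \frac{1}{257 - 53} = \frac{1}{204}$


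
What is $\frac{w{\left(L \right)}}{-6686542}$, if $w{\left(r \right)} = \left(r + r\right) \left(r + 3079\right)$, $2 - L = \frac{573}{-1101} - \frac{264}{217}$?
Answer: $- \frac{73065805153622}{21204262765459991} \approx -0.0034458$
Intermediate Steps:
$L = \frac{297613}{79639}$ ($L = 2 - \left(\frac{573}{-1101} - \frac{264}{217}\right) = 2 - \left(573 \left(- \frac{1}{1101}\right) - \frac{264}{217}\right) = 2 - \left(- \frac{191}{367} - \frac{264}{217}\right) = 2 - - \frac{138335}{79639} = 2 + \frac{138335}{79639} = \frac{297613}{79639} \approx 3.737$)
$w{\left(r \right)} = 2 r \left(3079 + r\right)$
$\frac{w{\left(L \right)}}{-6686542} = \frac{2 \cdot \frac{297613}{79639} \left(3079 + \frac{297613}{79639}\right)}{-6686542} = 2 \cdot \frac{297613}{79639} \cdot \frac{245506094}{79639} \left(- \frac{1}{6686542}\right) = \frac{146131610307244}{6342370321} \left(- \frac{1}{6686542}\right) = - \frac{73065805153622}{21204262765459991}$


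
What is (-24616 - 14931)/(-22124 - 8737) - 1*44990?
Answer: -1388396843/30861 ≈ -44989.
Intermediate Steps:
(-24616 - 14931)/(-22124 - 8737) - 1*44990 = -39547/(-30861) - 44990 = -39547*(-1/30861) - 44990 = 39547/30861 - 44990 = -1388396843/30861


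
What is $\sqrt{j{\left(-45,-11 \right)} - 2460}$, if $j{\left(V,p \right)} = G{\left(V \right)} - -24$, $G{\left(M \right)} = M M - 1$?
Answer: $2 i \sqrt{103} \approx 20.298 i$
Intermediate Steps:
$G{\left(M \right)} = -1 + M^{2}$ ($G{\left(M \right)} = M^{2} - 1 = -1 + M^{2}$)
$j{\left(V,p \right)} = 23 + V^{2}$ ($j{\left(V,p \right)} = \left(-1 + V^{2}\right) - -24 = \left(-1 + V^{2}\right) + 24 = 23 + V^{2}$)
$\sqrt{j{\left(-45,-11 \right)} - 2460} = \sqrt{\left(23 + \left(-45\right)^{2}\right) - 2460} = \sqrt{\left(23 + 2025\right) - 2460} = \sqrt{2048 - 2460} = \sqrt{-412} = 2 i \sqrt{103}$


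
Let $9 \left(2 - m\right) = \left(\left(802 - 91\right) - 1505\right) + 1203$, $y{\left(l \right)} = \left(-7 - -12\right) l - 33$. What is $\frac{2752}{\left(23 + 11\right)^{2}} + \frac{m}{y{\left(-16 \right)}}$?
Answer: $\frac{812695}{293913} \approx 2.7651$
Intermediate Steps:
$y{\left(l \right)} = -33 + 5 l$ ($y{\left(l \right)} = \left(-7 + 12\right) l - 33 = 5 l - 33 = -33 + 5 l$)
$m = - \frac{391}{9}$ ($m = 2 - \frac{\left(\left(802 - 91\right) - 1505\right) + 1203}{9} = 2 - \frac{\left(711 - 1505\right) + 1203}{9} = 2 - \frac{-794 + 1203}{9} = 2 - \frac{409}{9} = - \frac{391}{9} \approx -43.444$)
$\frac{2752}{\left(23 + 11\right)^{2}} + \frac{m}{y{\left(-16 \right)}} = \frac{2752}{\left(23 + 11\right)^{2}} - \frac{391}{9 \left(-33 + 5 \left(-16\right)\right)} = \frac{2752}{34^{2}} - \frac{391}{9 \left(-33 - 80\right)} = \frac{2752}{1156} - \frac{391}{9 \left(-113\right)} = 2752 \cdot \frac{1}{1156} - - \frac{391}{1017} = \frac{688}{289} + \frac{391}{1017} = \frac{812695}{293913}$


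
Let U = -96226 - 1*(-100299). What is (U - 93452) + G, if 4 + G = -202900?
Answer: -292283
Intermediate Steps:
G = -202904 (G = -4 - 202900 = -202904)
U = 4073 (U = -96226 + 100299 = 4073)
(U - 93452) + G = (4073 - 93452) - 202904 = -89379 - 202904 = -292283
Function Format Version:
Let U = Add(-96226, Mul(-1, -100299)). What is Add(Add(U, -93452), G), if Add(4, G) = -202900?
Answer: -292283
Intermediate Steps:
G = -202904 (G = Add(-4, -202900) = -202904)
U = 4073 (U = Add(-96226, 100299) = 4073)
Add(Add(U, -93452), G) = Add(Add(4073, -93452), -202904) = Add(-89379, -202904) = -292283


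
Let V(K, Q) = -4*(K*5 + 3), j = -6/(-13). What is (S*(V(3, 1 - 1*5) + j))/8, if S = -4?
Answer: 465/13 ≈ 35.769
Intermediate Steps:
j = 6/13 (j = -6*(-1/13) = 6/13 ≈ 0.46154)
V(K, Q) = -12 - 20*K (V(K, Q) = -4*(5*K + 3) = -4*(3 + 5*K) = -12 - 20*K)
(S*(V(3, 1 - 1*5) + j))/8 = -4*((-12 - 20*3) + 6/13)/8 = -4*((-12 - 60) + 6/13)*(⅛) = -4*(-72 + 6/13)*(⅛) = -4*(-930/13)*(⅛) = (3720/13)*(⅛) = 465/13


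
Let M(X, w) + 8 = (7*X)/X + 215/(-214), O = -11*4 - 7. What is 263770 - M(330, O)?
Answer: 56447209/214 ≈ 2.6377e+5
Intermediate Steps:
O = -51 (O = -44 - 7 = -51)
M(X, w) = -429/214 (M(X, w) = -8 + ((7*X)/X + 215/(-214)) = -8 + (7 + 215*(-1/214)) = -8 + (7 - 215/214) = -8 + 1283/214 = -429/214)
263770 - M(330, O) = 263770 - 1*(-429/214) = 263770 + 429/214 = 56447209/214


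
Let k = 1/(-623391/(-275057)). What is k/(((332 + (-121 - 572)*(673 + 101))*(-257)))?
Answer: 275057/85881367606350 ≈ 3.2028e-9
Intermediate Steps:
k = 275057/623391 (k = 1/(-623391*(-1/275057)) = 1/(623391/275057) = 275057/623391 ≈ 0.44123)
k/(((332 + (-121 - 572)*(673 + 101))*(-257))) = 275057/(623391*(((332 + (-121 - 572)*(673 + 101))*(-257)))) = 275057/(623391*(((332 - 693*774)*(-257)))) = 275057/(623391*(((332 - 536382)*(-257)))) = 275057/(623391*((-536050*(-257)))) = (275057/623391)/137764850 = (275057/623391)*(1/137764850) = 275057/85881367606350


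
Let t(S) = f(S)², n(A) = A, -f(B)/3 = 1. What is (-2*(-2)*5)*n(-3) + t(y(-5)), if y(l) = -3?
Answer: -51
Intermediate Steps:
f(B) = -3 (f(B) = -3*1 = -3)
t(S) = 9 (t(S) = (-3)² = 9)
(-2*(-2)*5)*n(-3) + t(y(-5)) = (-2*(-2)*5)*(-3) + 9 = (4*5)*(-3) + 9 = 20*(-3) + 9 = -60 + 9 = -51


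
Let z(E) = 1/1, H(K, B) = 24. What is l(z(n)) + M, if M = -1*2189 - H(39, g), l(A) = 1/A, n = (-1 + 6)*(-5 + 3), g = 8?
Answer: -2212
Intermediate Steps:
n = -10 (n = 5*(-2) = -10)
z(E) = 1
M = -2213 (M = -1*2189 - 1*24 = -2189 - 24 = -2213)
l(z(n)) + M = 1/1 - 2213 = 1 - 2213 = -2212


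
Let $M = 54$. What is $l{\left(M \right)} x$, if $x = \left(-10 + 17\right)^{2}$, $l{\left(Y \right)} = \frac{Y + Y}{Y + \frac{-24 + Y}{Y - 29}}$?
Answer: $\frac{2205}{23} \approx 95.87$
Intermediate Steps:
$l{\left(Y \right)} = \frac{2 Y}{Y + \frac{-24 + Y}{-29 + Y}}$
$x = 49$ ($x = 7^{2} = 49$)
$l{\left(M \right)} x = 2 \cdot 54 \frac{1}{-24 + 54^{2} - 1512} \left(-29 + 54\right) 49 = 2 \cdot 54 \frac{1}{-24 + 2916 - 1512} \cdot 25 \cdot 49 = 2 \cdot 54 \cdot \frac{1}{1380} \cdot 25 \cdot 49 = \frac{45}{23} \cdot 49 = \frac{2205}{23}$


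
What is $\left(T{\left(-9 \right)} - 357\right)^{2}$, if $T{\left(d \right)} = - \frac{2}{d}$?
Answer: $\frac{10310521}{81} \approx 1.2729 \cdot 10^{5}$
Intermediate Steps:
$\left(T{\left(-9 \right)} - 357\right)^{2} = \left(- \frac{2}{-9} - 357\right)^{2} = \left(\left(-2\right) \left(- \frac{1}{9}\right) - 357\right)^{2} = \left(\frac{2}{9} - 357\right)^{2} = \left(- \frac{3211}{9}\right)^{2} = \frac{10310521}{81}$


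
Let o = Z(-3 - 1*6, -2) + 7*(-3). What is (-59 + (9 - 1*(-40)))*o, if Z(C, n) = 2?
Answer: 190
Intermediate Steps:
o = -19 (o = 2 + 7*(-3) = 2 - 21 = -19)
(-59 + (9 - 1*(-40)))*o = (-59 + (9 - 1*(-40)))*(-19) = (-59 + (9 + 40))*(-19) = (-59 + 49)*(-19) = -10*(-19) = 190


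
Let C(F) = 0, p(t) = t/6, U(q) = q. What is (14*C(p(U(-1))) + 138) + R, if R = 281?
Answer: 419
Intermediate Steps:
p(t) = t/6 (p(t) = t*(1/6) = t/6)
(14*C(p(U(-1))) + 138) + R = (14*0 + 138) + 281 = (0 + 138) + 281 = 138 + 281 = 419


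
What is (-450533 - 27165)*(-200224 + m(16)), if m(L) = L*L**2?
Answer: 93689953344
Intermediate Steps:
m(L) = L**3
(-450533 - 27165)*(-200224 + m(16)) = (-450533 - 27165)*(-200224 + 16**3) = -477698*(-200224 + 4096) = -477698*(-196128) = 93689953344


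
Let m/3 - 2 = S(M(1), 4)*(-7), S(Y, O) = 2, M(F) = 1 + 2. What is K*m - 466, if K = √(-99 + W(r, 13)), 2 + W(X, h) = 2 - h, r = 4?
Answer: -466 - 144*I*√7 ≈ -466.0 - 380.99*I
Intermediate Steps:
M(F) = 3
W(X, h) = -h (W(X, h) = -2 + (2 - h) = -h)
m = -36 (m = 6 + 3*(2*(-7)) = 6 + 3*(-14) = 6 - 42 = -36)
K = 4*I*√7 (K = √(-99 - 1*13) = √(-99 - 13) = √(-112) = 4*I*√7 ≈ 10.583*I)
K*m - 466 = (4*I*√7)*(-36) - 466 = -144*I*√7 - 466 = -466 - 144*I*√7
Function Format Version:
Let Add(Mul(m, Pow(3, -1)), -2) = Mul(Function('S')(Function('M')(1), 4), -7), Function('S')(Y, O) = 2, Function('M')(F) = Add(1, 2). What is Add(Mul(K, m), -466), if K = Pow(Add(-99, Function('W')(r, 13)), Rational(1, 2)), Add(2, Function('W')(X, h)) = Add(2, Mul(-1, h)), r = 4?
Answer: Add(-466, Mul(-144, I, Pow(7, Rational(1, 2)))) ≈ Add(-466.00, Mul(-380.99, I))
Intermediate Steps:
Function('M')(F) = 3
Function('W')(X, h) = Mul(-1, h) (Function('W')(X, h) = Add(-2, Add(2, Mul(-1, h))) = Mul(-1, h))
m = -36 (m = Add(6, Mul(3, Mul(2, -7))) = Add(6, Mul(3, -14)) = Add(6, -42) = -36)
K = Mul(4, I, Pow(7, Rational(1, 2))) (K = Pow(Add(-99, Mul(-1, 13)), Rational(1, 2)) = Pow(Add(-99, -13), Rational(1, 2)) = Pow(-112, Rational(1, 2)) = Mul(4, I, Pow(7, Rational(1, 2))) ≈ Mul(10.583, I))
Add(Mul(K, m), -466) = Add(Mul(Mul(4, I, Pow(7, Rational(1, 2))), -36), -466) = Add(Mul(-144, I, Pow(7, Rational(1, 2))), -466) = Add(-466, Mul(-144, I, Pow(7, Rational(1, 2))))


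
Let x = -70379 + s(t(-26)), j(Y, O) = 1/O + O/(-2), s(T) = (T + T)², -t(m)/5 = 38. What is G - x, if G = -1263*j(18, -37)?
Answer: -7204075/74 ≈ -97352.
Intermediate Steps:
t(m) = -190 (t(m) = -5*38 = -190)
s(T) = 4*T² (s(T) = (2*T)² = 4*T²)
j(Y, O) = 1/O - O/2 (j(Y, O) = 1/O + O*(-½) = 1/O - O/2)
x = 74021 (x = -70379 + 4*(-190)² = -70379 + 4*36100 = -70379 + 144400 = 74021)
G = -1726521/74 (G = -1263*(1/(-37) - ½*(-37)) = -1263*(-1/37 + 37/2) = -1263*1367/74 = -1726521/74 ≈ -23331.)
G - x = -1726521/74 - 1*74021 = -1726521/74 - 74021 = -7204075/74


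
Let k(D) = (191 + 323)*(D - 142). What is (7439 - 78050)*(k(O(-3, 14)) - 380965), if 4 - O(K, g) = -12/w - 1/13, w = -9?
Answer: 415408490753/13 ≈ 3.1955e+10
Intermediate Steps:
O(K, g) = 107/39 (O(K, g) = 4 - (-12/(-9) - 1/13) = 4 - (-12*(-1/9) - 1*1/13) = 4 - (4/3 - 1/13) = 4 - 1*49/39 = 4 - 49/39 = 107/39)
k(D) = -72988 + 514*D (k(D) = 514*(-142 + D) = -72988 + 514*D)
(7439 - 78050)*(k(O(-3, 14)) - 380965) = (7439 - 78050)*((-72988 + 514*(107/39)) - 380965) = -70611*((-72988 + 54998/39) - 380965) = -70611*(-2791534/39 - 380965) = -70611*(-17649169/39) = 415408490753/13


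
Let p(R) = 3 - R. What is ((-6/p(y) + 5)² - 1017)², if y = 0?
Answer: 1016064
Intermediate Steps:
((-6/p(y) + 5)² - 1017)² = ((-6/(3 - 1*0) + 5)² - 1017)² = ((-6/(3 + 0) + 5)² - 1017)² = ((-6/3 + 5)² - 1017)² = ((-6*⅓ + 5)² - 1017)² = ((-2 + 5)² - 1017)² = (3² - 1017)² = (9 - 1017)² = (-1008)² = 1016064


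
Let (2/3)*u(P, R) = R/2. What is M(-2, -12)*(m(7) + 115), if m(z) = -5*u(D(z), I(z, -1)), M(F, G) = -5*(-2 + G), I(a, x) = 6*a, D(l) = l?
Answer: -2975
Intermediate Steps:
u(P, R) = 3*R/4 (u(P, R) = 3*(R/2)/2 = 3*R/4)
M(F, G) = 10 - 5*G
m(z) = -45*z/2 (m(z) = -15*6*z/4 = -45*z/2)
M(-2, -12)*(m(7) + 115) = (10 - 5*(-12))*(-45/2*7 + 115) = (10 + 60)*(-315/2 + 115) = 70*(-85/2) = -2975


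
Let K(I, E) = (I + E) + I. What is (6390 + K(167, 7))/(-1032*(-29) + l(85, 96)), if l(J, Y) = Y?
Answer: 6731/30024 ≈ 0.22419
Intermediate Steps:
K(I, E) = E + 2*I (K(I, E) = (E + I) + I = E + 2*I)
(6390 + K(167, 7))/(-1032*(-29) + l(85, 96)) = (6390 + (7 + 2*167))/(-1032*(-29) + 96) = (6390 + (7 + 334))/(29928 + 96) = (6390 + 341)/30024 = 6731*(1/30024) = 6731/30024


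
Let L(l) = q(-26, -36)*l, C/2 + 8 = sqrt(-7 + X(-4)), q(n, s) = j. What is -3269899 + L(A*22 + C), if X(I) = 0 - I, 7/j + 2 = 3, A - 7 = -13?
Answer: -3270935 + 14*I*sqrt(3) ≈ -3.2709e+6 + 24.249*I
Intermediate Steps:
A = -6 (A = 7 - 13 = -6)
j = 7 (j = 7/(-2 + 3) = 7/1 = 7*1 = 7)
q(n, s) = 7
X(I) = -I
C = -16 + 2*I*sqrt(3) (C = -16 + 2*sqrt(-7 - 1*(-4)) = -16 + 2*sqrt(-7 + 4) = -16 + 2*sqrt(-3) = -16 + 2*(I*sqrt(3)) = -16 + 2*I*sqrt(3) ≈ -16.0 + 3.4641*I)
L(l) = 7*l
-3269899 + L(A*22 + C) = -3269899 + 7*(-6*22 + (-16 + 2*I*sqrt(3))) = -3269899 + 7*(-132 + (-16 + 2*I*sqrt(3))) = -3269899 + 7*(-148 + 2*I*sqrt(3)) = -3269899 + (-1036 + 14*I*sqrt(3)) = -3270935 + 14*I*sqrt(3)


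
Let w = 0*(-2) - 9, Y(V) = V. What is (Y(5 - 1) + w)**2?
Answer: 25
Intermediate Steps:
w = -9 (w = 0 - 9 = -9)
(Y(5 - 1) + w)**2 = ((5 - 1) - 9)**2 = (4 - 9)**2 = (-5)**2 = 25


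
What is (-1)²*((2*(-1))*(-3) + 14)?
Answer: 20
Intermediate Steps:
(-1)²*((2*(-1))*(-3) + 14) = 1*(-2*(-3) + 14) = 1*(6 + 14) = 1*20 = 20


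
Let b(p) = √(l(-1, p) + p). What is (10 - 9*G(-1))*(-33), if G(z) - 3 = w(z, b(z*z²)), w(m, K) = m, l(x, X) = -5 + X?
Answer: 264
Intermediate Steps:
b(p) = √(-5 + 2*p) (b(p) = √((-5 + p) + p) = √(-5 + 2*p))
G(z) = 3 + z
(10 - 9*G(-1))*(-33) = (10 - 9*(3 - 1))*(-33) = (10 - 9*2)*(-33) = (10 - 18)*(-33) = -8*(-33) = 264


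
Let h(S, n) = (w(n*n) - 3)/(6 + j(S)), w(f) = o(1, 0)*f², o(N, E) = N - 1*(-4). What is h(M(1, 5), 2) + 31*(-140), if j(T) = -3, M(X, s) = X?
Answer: -12943/3 ≈ -4314.3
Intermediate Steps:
o(N, E) = 4 + N (o(N, E) = N + 4 = 4 + N)
w(f) = 5*f² (w(f) = (4 + 1)*f² = 5*f²)
h(S, n) = -1 + 5*n⁴/3 (h(S, n) = (5*(n*n)² - 3)/(6 - 3) = (5*(n²)² - 3)/3 = (5*n⁴ - 3)*(⅓) = (-3 + 5*n⁴)*(⅓) = -1 + 5*n⁴/3)
h(M(1, 5), 2) + 31*(-140) = (-1 + (5/3)*2⁴) + 31*(-140) = (-1 + (5/3)*16) - 4340 = (-1 + 80/3) - 4340 = 77/3 - 4340 = -12943/3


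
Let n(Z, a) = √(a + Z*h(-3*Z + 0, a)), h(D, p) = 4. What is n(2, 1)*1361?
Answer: 4083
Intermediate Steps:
n(Z, a) = √(a + 4*Z) (n(Z, a) = √(a + Z*4) = √(a + 4*Z))
n(2, 1)*1361 = √(1 + 4*2)*1361 = √(1 + 8)*1361 = √9*1361 = 3*1361 = 4083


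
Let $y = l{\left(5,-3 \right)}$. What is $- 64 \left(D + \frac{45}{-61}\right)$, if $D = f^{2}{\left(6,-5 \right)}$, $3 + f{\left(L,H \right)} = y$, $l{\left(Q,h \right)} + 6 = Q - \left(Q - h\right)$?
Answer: $- \frac{559296}{61} \approx -9168.8$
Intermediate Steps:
$l{\left(Q,h \right)} = -6 + h$ ($l{\left(Q,h \right)} = -6 + \left(Q - \left(Q - h\right)\right) = -6 + h$)
$y = -9$ ($y = -6 - 3 = -9$)
$f{\left(L,H \right)} = -12$ ($f{\left(L,H \right)} = -3 - 9 = -12$)
$D = 144$ ($D = \left(-12\right)^{2} = 144$)
$- 64 \left(D + \frac{45}{-61}\right) = - 64 \left(144 + \frac{45}{-61}\right) = - 64 \left(144 + 45 \left(- \frac{1}{61}\right)\right) = - 64 \left(144 - \frac{45}{61}\right) = \left(-64\right) \frac{8739}{61} = - \frac{559296}{61}$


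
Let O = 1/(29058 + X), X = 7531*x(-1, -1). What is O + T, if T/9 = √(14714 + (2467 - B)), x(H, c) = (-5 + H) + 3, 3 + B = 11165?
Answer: 1/6465 + 9*√6019 ≈ 698.24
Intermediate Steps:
B = 11162 (B = -3 + 11165 = 11162)
x(H, c) = -2 + H
X = -22593 (X = 7531*(-2 - 1) = 7531*(-3) = -22593)
O = 1/6465 (O = 1/(29058 - 22593) = 1/6465 ≈ 0.00015468)
T = 9*√6019 (T = 9*√(14714 + (2467 - 1*11162)) = 9*√(14714 + (2467 - 11162)) = 9*√(14714 - 8695) = 9*√6019 ≈ 698.24)
O + T = 1/6465 + 9*√6019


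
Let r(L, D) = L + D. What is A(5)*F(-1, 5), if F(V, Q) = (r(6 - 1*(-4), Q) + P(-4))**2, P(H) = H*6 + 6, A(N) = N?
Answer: 45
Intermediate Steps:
P(H) = 6 + 6*H (P(H) = 6*H + 6 = 6 + 6*H)
r(L, D) = D + L
F(V, Q) = (-8 + Q)**2 (F(V, Q) = ((Q + (6 - 1*(-4))) + (6 + 6*(-4)))**2 = ((Q + (6 + 4)) + (6 - 24))**2 = ((Q + 10) - 18)**2 = ((10 + Q) - 18)**2 = (-8 + Q)**2)
A(5)*F(-1, 5) = 5*(-8 + 5)**2 = 5*(-3)**2 = 5*9 = 45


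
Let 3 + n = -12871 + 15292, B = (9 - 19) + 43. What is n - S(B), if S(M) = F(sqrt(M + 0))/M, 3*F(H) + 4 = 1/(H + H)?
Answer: 239386/99 - sqrt(33)/6534 ≈ 2418.0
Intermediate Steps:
F(H) = -4/3 + 1/(6*H) (F(H) = -4/3 + 1/(3*(H + H)) = -4/3 + 1/(3*((2*H))) = -4/3 + (1/(2*H))/3 = -4/3 + 1/(6*H))
B = 33 (B = -10 + 43 = 33)
S(M) = (1 - 8*sqrt(M))/(6*M**(3/2)) (S(M) = ((1 - 8*sqrt(M + 0))/(6*(sqrt(M + 0))))/M = ((1 - 8*sqrt(M))/(6*(sqrt(M))))/M = ((1 - 8*sqrt(M))/(6*sqrt(M)))/M = (1 - 8*sqrt(M))/(6*M**(3/2)))
n = 2418 (n = -3 + (-12871 + 15292) = -3 + 2421 = 2418)
n - S(B) = 2418 - (-4/3/33 + 1/(6*33**(3/2))) = 2418 - (-4/3*1/33 + (sqrt(33)/1089)/6) = 2418 - (-4/99 + sqrt(33)/6534) = 2418 + (4/99 - sqrt(33)/6534) = 239386/99 - sqrt(33)/6534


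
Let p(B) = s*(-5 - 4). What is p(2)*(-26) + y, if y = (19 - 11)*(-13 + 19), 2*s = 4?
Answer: 516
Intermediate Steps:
s = 2 (s = (½)*4 = 2)
p(B) = -18 (p(B) = 2*(-5 - 4) = 2*(-9) = -18)
y = 48 (y = 8*6 = 48)
p(2)*(-26) + y = -18*(-26) + 48 = 468 + 48 = 516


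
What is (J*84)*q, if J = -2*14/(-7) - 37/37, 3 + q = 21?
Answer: 4536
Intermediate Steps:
q = 18 (q = -3 + 21 = 18)
J = 3 (J = -28*(-⅐) - 37*1/37 = 4 - 1 = 3)
(J*84)*q = (3*84)*18 = 252*18 = 4536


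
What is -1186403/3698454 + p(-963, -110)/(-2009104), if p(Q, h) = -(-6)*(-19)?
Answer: -595796347289/1857644681304 ≈ -0.32073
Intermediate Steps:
p(Q, h) = -114 (p(Q, h) = -1*114 = -114)
-1186403/3698454 + p(-963, -110)/(-2009104) = -1186403/3698454 - 114/(-2009104) = -1186403*1/3698454 - 114*(-1/2009104) = -1186403/3698454 + 57/1004552 = -595796347289/1857644681304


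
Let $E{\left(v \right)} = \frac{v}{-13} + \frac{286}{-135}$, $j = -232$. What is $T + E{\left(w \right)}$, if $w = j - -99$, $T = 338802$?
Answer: $\frac{594611747}{1755} \approx 3.3881 \cdot 10^{5}$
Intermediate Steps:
$w = -133$ ($w = -232 - -99 = -232 + 99 = -133$)
$E{\left(v \right)} = - \frac{286}{135} - \frac{v}{13}$ ($E{\left(v \right)} = v \left(- \frac{1}{13}\right) + 286 \left(- \frac{1}{135}\right) = - \frac{v}{13} - \frac{286}{135} = - \frac{286}{135} - \frac{v}{13}$)
$T + E{\left(w \right)} = 338802 - - \frac{14237}{1755} = 338802 + \left(- \frac{286}{135} + \frac{133}{13}\right) = 338802 + \frac{14237}{1755} = \frac{594611747}{1755}$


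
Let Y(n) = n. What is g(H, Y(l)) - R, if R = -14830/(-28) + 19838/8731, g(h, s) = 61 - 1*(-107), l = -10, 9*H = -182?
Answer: -44482785/122234 ≈ -363.92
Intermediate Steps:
H = -182/9 (H = (⅑)*(-182) = -182/9 ≈ -20.222)
g(h, s) = 168 (g(h, s) = 61 + 107 = 168)
R = 65018097/122234 (R = -14830*(-1/28) + 19838*(1/8731) = 7415/14 + 19838/8731 = 65018097/122234 ≈ 531.92)
g(H, Y(l)) - R = 168 - 1*65018097/122234 = 168 - 65018097/122234 = -44482785/122234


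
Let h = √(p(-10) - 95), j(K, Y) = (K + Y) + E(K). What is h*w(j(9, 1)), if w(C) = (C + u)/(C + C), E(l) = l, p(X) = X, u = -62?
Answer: -43*I*√105/38 ≈ -11.595*I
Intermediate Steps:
j(K, Y) = Y + 2*K (j(K, Y) = (K + Y) + K = Y + 2*K)
h = I*√105 (h = √(-10 - 95) = √(-105) = I*√105 ≈ 10.247*I)
w(C) = (-62 + C)/(2*C) (w(C) = (C - 62)/(C + C) = (-62 + C)/((2*C)) = (-62 + C)*(1/(2*C)) = (-62 + C)/(2*C))
h*w(j(9, 1)) = (I*√105)*((-62 + (1 + 2*9))/(2*(1 + 2*9))) = (I*√105)*((-62 + (1 + 18))/(2*(1 + 18))) = (I*√105)*((½)*(-62 + 19)/19) = (I*√105)*((½)*(1/19)*(-43)) = (I*√105)*(-43/38) = -43*I*√105/38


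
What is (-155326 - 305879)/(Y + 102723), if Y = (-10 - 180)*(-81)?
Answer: -153735/39371 ≈ -3.9048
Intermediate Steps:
Y = 15390 (Y = -190*(-81) = 15390)
(-155326 - 305879)/(Y + 102723) = (-155326 - 305879)/(15390 + 102723) = -461205/118113 = -461205*1/118113 = -153735/39371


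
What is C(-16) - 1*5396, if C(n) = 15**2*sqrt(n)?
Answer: -5396 + 900*I ≈ -5396.0 + 900.0*I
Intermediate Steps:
C(n) = 225*sqrt(n)
C(-16) - 1*5396 = 225*sqrt(-16) - 1*5396 = 225*(4*I) - 5396 = 900*I - 5396 = -5396 + 900*I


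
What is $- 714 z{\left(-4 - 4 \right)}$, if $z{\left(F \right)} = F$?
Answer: $5712$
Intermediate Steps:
$- 714 z{\left(-4 - 4 \right)} = - 714 \left(-4 - 4\right) = \left(-714\right) \left(-8\right) = 5712$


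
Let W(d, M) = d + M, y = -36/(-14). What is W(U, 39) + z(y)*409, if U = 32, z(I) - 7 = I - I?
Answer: 2934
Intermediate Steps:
y = 18/7 (y = -36*(-1/14) = 18/7 ≈ 2.5714)
z(I) = 7 (z(I) = 7 + (I - I) = 7 + 0 = 7)
W(d, M) = M + d
W(U, 39) + z(y)*409 = (39 + 32) + 7*409 = 71 + 2863 = 2934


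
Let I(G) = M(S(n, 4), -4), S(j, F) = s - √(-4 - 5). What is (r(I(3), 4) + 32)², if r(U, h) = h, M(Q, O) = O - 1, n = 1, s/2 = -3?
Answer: 1296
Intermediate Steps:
s = -6 (s = 2*(-3) = -6)
S(j, F) = -6 - 3*I (S(j, F) = -6 - √(-4 - 5) = -6 - √(-9) = -6 - 3*I)
M(Q, O) = -1 + O
I(G) = -5 (I(G) = -1 - 4 = -5)
(r(I(3), 4) + 32)² = (4 + 32)² = 36² = 1296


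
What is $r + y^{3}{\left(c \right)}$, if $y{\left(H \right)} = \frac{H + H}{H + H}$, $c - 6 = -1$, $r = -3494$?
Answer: $-3493$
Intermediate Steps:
$c = 5$ ($c = 6 - 1 = 5$)
$y{\left(H \right)} = 1$ ($y{\left(H \right)} = \frac{2 H}{2 H} = 2 H \frac{1}{2 H} = 1$)
$r + y^{3}{\left(c \right)} = -3494 + 1^{3} = -3494 + 1 = -3493$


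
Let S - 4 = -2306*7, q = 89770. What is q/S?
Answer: -44885/8069 ≈ -5.5626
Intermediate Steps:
S = -16138 (S = 4 - 2306*7 = 4 - 16142 = -16138)
q/S = 89770/(-16138) = 89770*(-1/16138) = -44885/8069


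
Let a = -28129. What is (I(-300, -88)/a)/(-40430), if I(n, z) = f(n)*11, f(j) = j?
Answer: -330/113725547 ≈ -2.9017e-6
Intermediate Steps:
I(n, z) = 11*n (I(n, z) = n*11 = 11*n)
(I(-300, -88)/a)/(-40430) = ((11*(-300))/(-28129))/(-40430) = -3300*(-1/28129)*(-1/40430) = (3300/28129)*(-1/40430) = -330/113725547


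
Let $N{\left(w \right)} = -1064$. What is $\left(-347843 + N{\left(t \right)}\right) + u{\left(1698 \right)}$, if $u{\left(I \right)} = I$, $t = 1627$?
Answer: $-347209$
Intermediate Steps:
$\left(-347843 + N{\left(t \right)}\right) + u{\left(1698 \right)} = \left(-347843 - 1064\right) + 1698 = -348907 + 1698 = -347209$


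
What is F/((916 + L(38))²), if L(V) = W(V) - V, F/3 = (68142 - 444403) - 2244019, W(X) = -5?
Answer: -2620280/254043 ≈ -10.314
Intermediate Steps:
F = -7860840 (F = 3*((68142 - 444403) - 2244019) = 3*(-376261 - 2244019) = 3*(-2620280) = -7860840)
L(V) = -5 - V
F/((916 + L(38))²) = -7860840/(916 + (-5 - 1*38))² = -7860840/(916 + (-5 - 38))² = -7860840/(916 - 43)² = -7860840/(873²) = -7860840/762129 = -7860840*1/762129 = -2620280/254043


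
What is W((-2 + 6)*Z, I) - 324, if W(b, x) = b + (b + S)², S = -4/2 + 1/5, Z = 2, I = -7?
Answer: -6939/25 ≈ -277.56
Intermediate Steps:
S = -9/5 (S = -4*½ + 1*(⅕) = -2 + ⅕ = -9/5 ≈ -1.8000)
W(b, x) = b + (-9/5 + b)² (W(b, x) = b + (b - 9/5)² = b + (-9/5 + b)²)
W((-2 + 6)*Z, I) - 324 = ((-2 + 6)*2 + (-9 + 5*((-2 + 6)*2))²/25) - 324 = (4*2 + (-9 + 5*(4*2))²/25) - 324 = (8 + (-9 + 5*8)²/25) - 324 = (8 + (-9 + 40)²/25) - 324 = (8 + (1/25)*31²) - 324 = (8 + (1/25)*961) - 324 = (8 + 961/25) - 324 = 1161/25 - 324 = -6939/25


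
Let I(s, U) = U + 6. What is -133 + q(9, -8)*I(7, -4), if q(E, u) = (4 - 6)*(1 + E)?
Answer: -173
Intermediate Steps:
q(E, u) = -2 - 2*E (q(E, u) = -2*(1 + E) = -2 - 2*E)
I(s, U) = 6 + U
-133 + q(9, -8)*I(7, -4) = -133 + (-2 - 2*9)*(6 - 4) = -133 + (-2 - 18)*2 = -133 - 20*2 = -133 - 40 = -173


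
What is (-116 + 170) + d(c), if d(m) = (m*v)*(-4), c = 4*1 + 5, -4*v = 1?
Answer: 63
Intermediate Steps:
v = -¼ (v = -¼*1 = -¼ ≈ -0.25000)
c = 9 (c = 4 + 5 = 9)
d(m) = m (d(m) = (m*(-¼))*(-4) = -m/4*(-4) = m)
(-116 + 170) + d(c) = (-116 + 170) + 9 = 54 + 9 = 63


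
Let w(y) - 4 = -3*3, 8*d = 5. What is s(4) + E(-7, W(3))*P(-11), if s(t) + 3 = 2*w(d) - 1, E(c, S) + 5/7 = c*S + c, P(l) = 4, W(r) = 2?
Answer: -706/7 ≈ -100.86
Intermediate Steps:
d = 5/8 (d = (1/8)*5 = 5/8 ≈ 0.62500)
E(c, S) = -5/7 + c + S*c (E(c, S) = -5/7 + (c*S + c) = -5/7 + (S*c + c) = -5/7 + (c + S*c) = -5/7 + c + S*c)
w(y) = -5 (w(y) = 4 - 3*3 = 4 - 9 = -5)
s(t) = -14 (s(t) = -3 + (2*(-5) - 1) = -3 + (-10 - 1) = -3 - 11 = -14)
s(4) + E(-7, W(3))*P(-11) = -14 + (-5/7 - 7 + 2*(-7))*4 = -14 + (-5/7 - 7 - 14)*4 = -14 - 152/7*4 = -14 - 608/7 = -706/7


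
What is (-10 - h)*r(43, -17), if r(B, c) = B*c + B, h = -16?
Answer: -4128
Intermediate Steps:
r(B, c) = B + B*c
(-10 - h)*r(43, -17) = (-10 - 1*(-16))*(43*(1 - 17)) = (-10 + 16)*(43*(-16)) = 6*(-688) = -4128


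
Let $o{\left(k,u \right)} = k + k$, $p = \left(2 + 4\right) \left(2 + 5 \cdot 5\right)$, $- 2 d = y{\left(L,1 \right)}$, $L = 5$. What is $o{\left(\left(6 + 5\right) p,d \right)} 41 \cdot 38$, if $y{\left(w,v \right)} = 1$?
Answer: $5552712$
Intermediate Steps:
$d = - \frac{1}{2}$ ($d = \left(- \frac{1}{2}\right) 1 = - \frac{1}{2} \approx -0.5$)
$p = 162$ ($p = 6 \left(2 + 25\right) = 6 \cdot 27 = 162$)
$o{\left(k,u \right)} = 2 k$
$o{\left(\left(6 + 5\right) p,d \right)} 41 \cdot 38 = 2 \left(6 + 5\right) 162 \cdot 41 \cdot 38 = 2 \cdot 11 \cdot 162 \cdot 41 \cdot 38 = 2 \cdot 1782 \cdot 41 \cdot 38 = 3564 \cdot 41 \cdot 38 = 146124 \cdot 38 = 5552712$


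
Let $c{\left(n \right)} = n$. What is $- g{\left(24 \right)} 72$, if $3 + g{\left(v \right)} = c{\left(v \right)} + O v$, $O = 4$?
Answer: $-8424$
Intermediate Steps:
$g{\left(v \right)} = -3 + 5 v$ ($g{\left(v \right)} = -3 + \left(v + 4 v\right) = -3 + 5 v$)
$- g{\left(24 \right)} 72 = - (-3 + 5 \cdot 24) 72 = - (-3 + 120) 72 = \left(-1\right) 117 \cdot 72 = \left(-117\right) 72 = -8424$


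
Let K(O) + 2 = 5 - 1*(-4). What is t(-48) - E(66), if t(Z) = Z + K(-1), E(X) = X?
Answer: -107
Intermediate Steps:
K(O) = 7 (K(O) = -2 + (5 - 1*(-4)) = -2 + (5 + 4) = -2 + 9 = 7)
t(Z) = 7 + Z (t(Z) = Z + 7 = 7 + Z)
t(-48) - E(66) = (7 - 48) - 1*66 = -41 - 66 = -107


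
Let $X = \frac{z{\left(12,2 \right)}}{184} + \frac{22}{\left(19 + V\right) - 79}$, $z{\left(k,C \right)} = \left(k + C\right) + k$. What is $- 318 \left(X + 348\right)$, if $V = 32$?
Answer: $- \frac{35567823}{322} \approx -1.1046 \cdot 10^{5}$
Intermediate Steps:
$z{\left(k,C \right)} = C + 2 k$ ($z{\left(k,C \right)} = \left(C + k\right) + k = C + 2 k$)
$X = - \frac{415}{644}$ ($X = \frac{2 + 2 \cdot 12}{184} + \frac{22}{\left(19 + 32\right) - 79} = \left(2 + 24\right) \frac{1}{184} + \frac{22}{51 - 79} = 26 \cdot \frac{1}{184} + \frac{22}{-28} = \frac{13}{92} + 22 \left(- \frac{1}{28}\right) = \frac{13}{92} - \frac{11}{14} = - \frac{415}{644} \approx -0.64441$)
$- 318 \left(X + 348\right) = - 318 \left(- \frac{415}{644} + 348\right) = \left(-318\right) \frac{223697}{644} = - \frac{35567823}{322}$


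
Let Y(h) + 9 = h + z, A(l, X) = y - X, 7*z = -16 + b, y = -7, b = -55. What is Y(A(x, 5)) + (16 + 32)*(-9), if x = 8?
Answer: -3242/7 ≈ -463.14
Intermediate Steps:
z = -71/7 (z = (-16 - 55)/7 = (⅐)*(-71) = -71/7 ≈ -10.143)
A(l, X) = -7 - X
Y(h) = -134/7 + h (Y(h) = -9 + (h - 71/7) = -9 + (-71/7 + h) = -134/7 + h)
Y(A(x, 5)) + (16 + 32)*(-9) = (-134/7 + (-7 - 1*5)) + (16 + 32)*(-9) = (-134/7 + (-7 - 5)) + 48*(-9) = (-134/7 - 12) - 432 = -218/7 - 432 = -3242/7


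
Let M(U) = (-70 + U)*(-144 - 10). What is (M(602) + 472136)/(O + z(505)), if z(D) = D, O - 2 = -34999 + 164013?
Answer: 55744/18503 ≈ 3.0127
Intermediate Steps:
O = 129016 (O = 2 + (-34999 + 164013) = 2 + 129014 = 129016)
M(U) = 10780 - 154*U (M(U) = (-70 + U)*(-154) = 10780 - 154*U)
(M(602) + 472136)/(O + z(505)) = ((10780 - 154*602) + 472136)/(129016 + 505) = ((10780 - 92708) + 472136)/129521 = (-81928 + 472136)*(1/129521) = 390208*(1/129521) = 55744/18503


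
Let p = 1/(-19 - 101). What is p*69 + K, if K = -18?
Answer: -743/40 ≈ -18.575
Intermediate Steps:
p = -1/120 (p = 1/(-120) = -1/120 ≈ -0.0083333)
p*69 + K = -1/120*69 - 18 = -23/40 - 18 = -743/40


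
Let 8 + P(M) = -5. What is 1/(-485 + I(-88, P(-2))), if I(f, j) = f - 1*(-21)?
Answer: -1/552 ≈ -0.0018116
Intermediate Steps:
P(M) = -13 (P(M) = -8 - 5 = -13)
I(f, j) = 21 + f (I(f, j) = f + 21 = 21 + f)
1/(-485 + I(-88, P(-2))) = 1/(-485 + (21 - 88)) = 1/(-485 - 67) = 1/(-552) = -1/552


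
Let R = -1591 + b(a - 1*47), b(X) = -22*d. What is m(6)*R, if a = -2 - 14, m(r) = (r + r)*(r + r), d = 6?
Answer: -248112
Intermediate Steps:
m(r) = 4*r² (m(r) = (2*r)*(2*r) = 4*r²)
a = -16
b(X) = -132 (b(X) = -22*6 = -132)
R = -1723 (R = -1591 - 132 = -1723)
m(6)*R = (4*6²)*(-1723) = (4*36)*(-1723) = 144*(-1723) = -248112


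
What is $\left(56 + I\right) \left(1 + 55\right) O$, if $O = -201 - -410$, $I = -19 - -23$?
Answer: $702240$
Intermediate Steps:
$I = 4$ ($I = -19 + 23 = 4$)
$O = 209$ ($O = -201 + 410 = 209$)
$\left(56 + I\right) \left(1 + 55\right) O = \left(56 + 4\right) \left(1 + 55\right) 209 = 60 \cdot 56 \cdot 209 = 3360 \cdot 209 = 702240$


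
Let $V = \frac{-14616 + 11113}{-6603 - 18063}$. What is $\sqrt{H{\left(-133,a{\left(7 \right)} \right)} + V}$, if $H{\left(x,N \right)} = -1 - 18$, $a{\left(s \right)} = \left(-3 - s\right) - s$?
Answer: $\frac{i \sqrt{11473414566}}{24666} \approx 4.3426 i$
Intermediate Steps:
$V = \frac{3503}{24666}$ ($V = - \frac{3503}{-24666} = \left(-3503\right) \left(- \frac{1}{24666}\right) = \frac{3503}{24666} \approx 0.14202$)
$a{\left(s \right)} = -3 - 2 s$
$H{\left(x,N \right)} = -19$ ($H{\left(x,N \right)} = -1 - 18 = -19$)
$\sqrt{H{\left(-133,a{\left(7 \right)} \right)} + V} = \sqrt{-19 + \frac{3503}{24666}} = \sqrt{- \frac{465151}{24666}} = \frac{i \sqrt{11473414566}}{24666}$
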